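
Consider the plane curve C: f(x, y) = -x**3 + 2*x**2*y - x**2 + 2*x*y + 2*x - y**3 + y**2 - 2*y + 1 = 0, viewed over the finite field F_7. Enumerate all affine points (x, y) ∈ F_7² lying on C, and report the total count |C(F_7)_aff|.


Affine F_7-points: {(0, 2), (2, 0), (3, 1), (3, 6)}; count = 4.

For each of the 49 pairs (x, y) ∈ F_7², evaluate f(x, y) mod 7. Record the zeros.
  x = 0: [0↦1, 1↦6, 2↦0, 3↦5, 4↦1, 5↦3, 6↦5]  zeros at y ∈ {2}
  x = 1: [0↦1, 1↦3, 2↦1, 3↦3, 4↦3, 5↦2, 6↦1]  zeros at y ∈ ∅
  x = 2: [0↦0, 1↦3, 2↦2, 3↦5, 4↦6, 5↦6, 6↦6]  zeros at y ∈ {0}
  x = 3: [0↦6, 1↦0, 2↦4, 3↦5, 4↦4, 5↦2, 6↦0]  zeros at y ∈ {1, 6}
  x = 4: [0↦6, 1↦2, 2↦1, 3↦4, 4↦5, 5↦5, 6↦5]  zeros at y ∈ ∅
  x = 5: [0↦1, 1↦3, 2↦1, 3↦3, 4↦3, 5↦2, 6↦1]  zeros at y ∈ ∅
  x = 6: [0↦6, 1↦4, 2↦5, 3↦3, 4↦6, 5↦1, 6↦3]  zeros at y ∈ ∅
Collecting zeros: affine points = {(0, 2), (2, 0), (3, 1), (3, 6)}.
Total count |C(F_7)_aff| = 4.


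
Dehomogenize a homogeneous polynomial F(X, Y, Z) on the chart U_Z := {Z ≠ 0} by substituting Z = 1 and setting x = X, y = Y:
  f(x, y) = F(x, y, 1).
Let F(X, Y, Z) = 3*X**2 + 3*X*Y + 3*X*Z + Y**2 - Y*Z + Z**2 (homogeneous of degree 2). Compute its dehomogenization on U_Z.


f(x, y) = 3*x**2 + 3*x*y + 3*x + y**2 - y + 1

On U_Z we set Z = 1. Each monomial c·X^i·Y^j·Z^k in F becomes c·x^i·y^j·1^k = c·x^i·y^j.
Substituting Z = 1: F(X, Y, 1) = 3*x**2 + 3*x*y + 3*x + y**2 - y + 1.
Note: deg(f) ≤ deg(F) = 2; strict inequality happens when F is divisible by Z (lost terms).


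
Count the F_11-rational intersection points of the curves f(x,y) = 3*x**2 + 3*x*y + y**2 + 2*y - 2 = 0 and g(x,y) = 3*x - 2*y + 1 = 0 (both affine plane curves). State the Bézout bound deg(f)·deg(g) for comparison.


Common zeros: ∅; count = 0; Bézout bound = 2.

deg(f) = 2, deg(g) = 1, so Bézout bound = 2.
Scan x ∈ F_11. For each x, list the y ∈ F_11 with f(x, y) ≡ 0 and those with g(x, y) ≡ 0 (mod 11); the common zeros in that column are the intersection.
  x = 0: f ≡ 0 at y ∈ {4, 5}; g ≡ 0 at y ∈ {6}; common: ∅.
  x = 1: f ≡ 0 at y ∈ ∅; g ≡ 0 at y ∈ {2}; common: ∅.
  x = 2: f ≡ 0 at y ∈ ∅; g ≡ 0 at y ∈ {9}; common: ∅.
  x = 3: f ≡ 0 at y ∈ ∅; g ≡ 0 at y ∈ {5}; common: ∅.
  x = 4: f ≡ 0 at y ∈ {9, 10}; g ≡ 0 at y ∈ {1}; common: ∅.
  x = 5: f ≡ 0 at y ∈ ∅; g ≡ 0 at y ∈ {8}; common: ∅.
  x = 6: f ≡ 0 at y ∈ {5, 8}; g ≡ 0 at y ∈ {4}; common: ∅.
  x = 7: f ≡ 0 at y ∈ {4, 6}; g ≡ 0 at y ∈ {0}; common: ∅.
  x = 8: f ≡ 0 at y ∈ {8, 10}; g ≡ 0 at y ∈ {7}; common: ∅.
  x = 9: f ≡ 0 at y ∈ {6, 9}; g ≡ 0 at y ∈ {3}; common: ∅.
  x = 10: f ≡ 0 at y ∈ ∅; g ≡ 0 at y ∈ {10}; common: ∅.
Collecting: common zeros = ∅, so the count is 0.
Comparison with the Bézout bound: 0 ≤ 2 = deg(f)·deg(g), as expected for curves with no common component (the affine F_11-count falls short of the bound because intersections may lie at infinity, over extension fields, or carry multiplicity).


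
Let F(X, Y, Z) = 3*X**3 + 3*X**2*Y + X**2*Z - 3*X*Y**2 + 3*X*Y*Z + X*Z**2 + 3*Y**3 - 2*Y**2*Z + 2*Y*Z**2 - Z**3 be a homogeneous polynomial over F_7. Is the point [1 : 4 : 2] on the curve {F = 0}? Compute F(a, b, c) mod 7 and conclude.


F(1,4,2) ≡ 2 (mod 7); P is NOT on the curve.

Evaluate F(1, 4, 2) term-by-term (mod 7).
  3*X**3 ↦ 3·1·1·1 = 3
  3*X**2*Y ↦ 3·1·4·1 = 12
  X**2*Z ↦ 1·1·1·2 = 2
  -3*X*Y**2 ↦ -3·1·16·1 = -48
  3*X*Y*Z ↦ 3·1·4·2 = 24
  X*Z**2 ↦ 1·1·1·4 = 4
  3*Y**3 ↦ 3·1·64·1 = 192
  -2*Y**2*Z ↦ -2·1·16·2 = -64
  2*Y*Z**2 ↦ 2·1·4·4 = 32
  -Z**3 ↦ -1·1·1·8 = -8
Sum: F(1, 4, 2) = (3) + (12) + (2) + (-48) + (24) + (4) + (192) + (-64) + (32) + (-8) = 149.
Reducing mod 7: 149 ≡ 2 (mod 7).
Since F(a, b, c) ≡ 2 ≠ 0 (mod 7), P does NOT lie on the curve.


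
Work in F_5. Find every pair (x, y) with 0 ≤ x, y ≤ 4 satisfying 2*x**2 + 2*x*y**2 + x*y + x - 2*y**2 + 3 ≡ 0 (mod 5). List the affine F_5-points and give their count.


Affine F_5-points: {(0, 2), (0, 3), (1, 4), (2, 2), (3, 4), (4, 3)}; count = 6.

For each of the 25 pairs (x, y) ∈ F_5², evaluate f(x, y) mod 5. Record the zeros.
  x = 0: [0↦3, 1↦1, 2↦0, 3↦0, 4↦1]  zeros at y ∈ {2, 3}
  x = 1: [0↦1, 1↦2, 2↦3, 3↦4, 4↦0]  zeros at y ∈ {4}
  x = 2: [0↦3, 1↦2, 2↦0, 3↦2, 4↦3]  zeros at y ∈ {2}
  x = 3: [0↦4, 1↦1, 2↦1, 3↦4, 4↦0]  zeros at y ∈ {4}
  x = 4: [0↦4, 1↦4, 2↦1, 3↦0, 4↦1]  zeros at y ∈ {3}
Collecting zeros: affine points = {(0, 2), (0, 3), (1, 4), (2, 2), (3, 4), (4, 3)}.
Total count |C(F_5)_aff| = 6.


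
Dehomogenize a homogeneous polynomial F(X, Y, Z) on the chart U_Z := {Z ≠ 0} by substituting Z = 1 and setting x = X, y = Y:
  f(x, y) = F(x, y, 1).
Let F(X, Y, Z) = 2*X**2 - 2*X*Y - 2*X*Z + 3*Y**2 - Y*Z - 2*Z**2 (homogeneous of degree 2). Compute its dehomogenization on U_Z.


f(x, y) = 2*x**2 - 2*x*y - 2*x + 3*y**2 - y - 2

On U_Z we set Z = 1. Each monomial c·X^i·Y^j·Z^k in F becomes c·x^i·y^j·1^k = c·x^i·y^j.
Substituting Z = 1: F(X, Y, 1) = 2*x**2 - 2*x*y - 2*x + 3*y**2 - y - 2.
Note: deg(f) ≤ deg(F) = 2; strict inequality happens when F is divisible by Z (lost terms).


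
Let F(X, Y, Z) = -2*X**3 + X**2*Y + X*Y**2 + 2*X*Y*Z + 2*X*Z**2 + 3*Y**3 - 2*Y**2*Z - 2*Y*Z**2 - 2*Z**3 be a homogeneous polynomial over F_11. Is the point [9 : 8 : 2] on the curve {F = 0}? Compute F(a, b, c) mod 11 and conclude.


F(9,8,2) ≡ 6 (mod 11); P is NOT on the curve.

Evaluate F(9, 8, 2) term-by-term (mod 11).
  -2*X**3 ↦ -2·729·1·1 = -1458
  X**2*Y ↦ 1·81·8·1 = 648
  X*Y**2 ↦ 1·9·64·1 = 576
  2*X*Y*Z ↦ 2·9·8·2 = 288
  2*X*Z**2 ↦ 2·9·1·4 = 72
  3*Y**3 ↦ 3·1·512·1 = 1536
  -2*Y**2*Z ↦ -2·1·64·2 = -256
  -2*Y*Z**2 ↦ -2·1·8·4 = -64
  -2*Z**3 ↦ -2·1·1·8 = -16
Sum: F(9, 8, 2) = (-1458) + (648) + (576) + (288) + (72) + (1536) + (-256) + (-64) + (-16) = 1326.
Reducing mod 11: 1326 ≡ 6 (mod 11).
Since F(a, b, c) ≡ 6 ≠ 0 (mod 11), P does NOT lie on the curve.


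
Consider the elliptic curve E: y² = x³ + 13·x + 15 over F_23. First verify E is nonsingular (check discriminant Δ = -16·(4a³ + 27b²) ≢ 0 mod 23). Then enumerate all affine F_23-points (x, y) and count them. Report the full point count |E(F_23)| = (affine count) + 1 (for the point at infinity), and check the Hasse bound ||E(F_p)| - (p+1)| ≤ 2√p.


Affine points = {(1, 11), (1, 12), (2, 7), (2, 16), (3, 9), (3, 14), (4, 4), (4, 19), (7, 9), (7, 14), (10, 8), (10, 15), (12, 6), (12, 17), (13, 9), (13, 14), (16, 8), (16, 15), (18, 3), (18, 20), (20, 8), (20, 15), (21, 2), (21, 21), (22, 1), (22, 22)}; affine count = 26; |E(F_23)| = 27.

Discriminant check: Δ ∝ 4a³ + 27b² = 4·13³ + 27·15² = 4·2197 + 27·225 ≡ 5 (mod 23). Nonzero ⇒ E is nonsingular.
For each x ∈ F_23, compute rhs = x³ + 13·x + 15 mod 23, then count y ∈ F_23 with y² ≡ rhs.
  x = 0: rhs = 15, matching y values: none (0 points).
  x = 1: rhs = 6, matching y values: 11, 12 (2 points).
  x = 2: rhs = 3, matching y values: 7, 16 (2 points).
  x = 3: rhs = 12, matching y values: 9, 14 (2 points).
  x = 4: rhs = 16, matching y values: 4, 19 (2 points).
  x = 5: rhs = 21, matching y values: none (0 points).
  x = 6: rhs = 10, matching y values: none (0 points).
  x = 7: rhs = 12, matching y values: 9, 14 (2 points).
  x = 8: rhs = 10, matching y values: none (0 points).
  x = 9: rhs = 10, matching y values: none (0 points).
  x = 10: rhs = 18, matching y values: 8, 15 (2 points).
  x = 11: rhs = 17, matching y values: none (0 points).
  x = 12: rhs = 13, matching y values: 6, 17 (2 points).
  x = 13: rhs = 12, matching y values: 9, 14 (2 points).
  x = 14: rhs = 20, matching y values: none (0 points).
  x = 15: rhs = 20, matching y values: none (0 points).
  x = 16: rhs = 18, matching y values: 8, 15 (2 points).
  x = 17: rhs = 20, matching y values: none (0 points).
  x = 18: rhs = 9, matching y values: 3, 20 (2 points).
  x = 19: rhs = 14, matching y values: none (0 points).
  x = 20: rhs = 18, matching y values: 8, 15 (2 points).
  x = 21: rhs = 4, matching y values: 2, 21 (2 points).
  x = 22: rhs = 1, matching y values: 1, 22 (2 points).
Total affine count: 26.
Full point count |E(F_23)| = 26 + 1 = 27.
Hasse bound: |27 − (23+1)| = |3| = 3 ≤ 2√23 ≈ 9.5917 ✓.


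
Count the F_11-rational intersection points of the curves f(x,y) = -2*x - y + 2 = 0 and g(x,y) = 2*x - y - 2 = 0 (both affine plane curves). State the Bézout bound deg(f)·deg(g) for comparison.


Common zeros: {(1, 0)}; count = 1; Bézout bound = 1.

deg(f) = 1, deg(g) = 1, so Bézout bound = 1.
Scan x ∈ F_11. For each x, list the y ∈ F_11 with f(x, y) ≡ 0 and those with g(x, y) ≡ 0 (mod 11); the common zeros in that column are the intersection.
  x = 0: f ≡ 0 at y ∈ {2}; g ≡ 0 at y ∈ {9}; common: ∅.
  x = 1: f ≡ 0 at y ∈ {0}; g ≡ 0 at y ∈ {0}; common: {0}.
  x = 2: f ≡ 0 at y ∈ {9}; g ≡ 0 at y ∈ {2}; common: ∅.
  x = 3: f ≡ 0 at y ∈ {7}; g ≡ 0 at y ∈ {4}; common: ∅.
  x = 4: f ≡ 0 at y ∈ {5}; g ≡ 0 at y ∈ {6}; common: ∅.
  x = 5: f ≡ 0 at y ∈ {3}; g ≡ 0 at y ∈ {8}; common: ∅.
  x = 6: f ≡ 0 at y ∈ {1}; g ≡ 0 at y ∈ {10}; common: ∅.
  x = 7: f ≡ 0 at y ∈ {10}; g ≡ 0 at y ∈ {1}; common: ∅.
  x = 8: f ≡ 0 at y ∈ {8}; g ≡ 0 at y ∈ {3}; common: ∅.
  x = 9: f ≡ 0 at y ∈ {6}; g ≡ 0 at y ∈ {5}; common: ∅.
  x = 10: f ≡ 0 at y ∈ {4}; g ≡ 0 at y ∈ {7}; common: ∅.
Collecting: common zeros = {(1, 0)}, so the count is 1.
Comparison with the Bézout bound: 1 ≤ 1 = deg(f)·deg(g), as expected for curves with no common component (the bound is attained).


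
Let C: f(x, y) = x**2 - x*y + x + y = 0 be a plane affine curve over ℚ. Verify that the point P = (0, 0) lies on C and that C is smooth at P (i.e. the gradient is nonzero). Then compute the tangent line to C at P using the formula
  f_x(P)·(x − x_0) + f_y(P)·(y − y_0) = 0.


Tangent line at P: x + y = 0.

Step 1: f(0, 0) = 0, so P lies on C.
Step 2: partial derivatives
  f_x(x, y) = 2*x - y + 1, f_y(x, y) = 1 - x.
  f_x(P) = 1, f_y(P) = 1 (gradient nonzero, so P is smooth).
Step 3: tangent line at P: 1·(x − 0) + 1·(y − 0) = 0.
Expanding: x + y = 0.


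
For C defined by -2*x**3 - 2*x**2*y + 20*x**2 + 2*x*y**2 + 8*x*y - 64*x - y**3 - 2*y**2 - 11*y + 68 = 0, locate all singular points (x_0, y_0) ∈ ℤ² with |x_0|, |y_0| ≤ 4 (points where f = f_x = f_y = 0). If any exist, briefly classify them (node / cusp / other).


Singular points: {(3, 1)}; classification: cusp.

Compute partial derivatives:
  f_x = -6*x**2 - 4*x*y + 40*x + 2*y**2 + 8*y - 64.
  f_y = -2*x**2 + 4*x*y + 8*x - 3*y**2 - 4*y - 11.
Scan x_0 ∈ {−4, ..., 4}. For each x_0, f_y(x_0, y) is a polynomial in y; find its integer roots y ∈ {−4, ..., 4}, then test f_x and f at those candidates.
  x = -4: f_y(-4, y) = -3*y**2 - 20*y - 75; no integer root y with |y| ≤ 4.
  x = -3: f_y(-3, y) = -3*y**2 - 16*y - 53; no integer root y with |y| ≤ 4.
  x = -2: f_y(-2, y) = -3*y**2 - 12*y - 35; no integer root y with |y| ≤ 4.
  x = -1: f_y(-1, y) = -3*y**2 - 8*y - 21; no integer root y with |y| ≤ 4.
  x = 0: f_y(0, y) = -3*y**2 - 4*y - 11; no integer root y with |y| ≤ 4.
  x = 1: f_y(1, y) = -3*y**2 - 5; no integer root y with |y| ≤ 4.
  x = 2: f_y(2, y) = -3*y**2 + 4*y - 3; no integer root y with |y| ≤ 4.
  x = 3: f_y(3, y) = -3*y**2 + 8*y - 5; vanishes at y ∈ {1}. (3, 1): f_x = 0, f = 0 — SINGULAR.
  x = 4: f_y(4, y) = -3*y**2 + 12*y - 11; no integer root y with |y| ≤ 4.
Only singular point on the grid: (3, 1).
Classify: substitute x = 3 + u, y = 1 + v and expand: f = -2*u**3 - 2*u**2*v + 2*u*v**2 - v**3 + v**2.
No constant or linear terms (consistent with a singular point). Quadratic part: v**2. Cubic part: -2*u**3 - 2*u**2*v + 2*u*v**2 - v**3.
The quadratic part v**2 is a perfect square, so there is a single (double) tangent line v = 0, i.e. y = 1. Restricting the cubic part to that line (v = 0) leaves -2*u**3 ≠ 0, so f is not divisible by v and the branch is v² ≈ 2*u**3 to lowest order — this is a cusp.
Classification: cusp.


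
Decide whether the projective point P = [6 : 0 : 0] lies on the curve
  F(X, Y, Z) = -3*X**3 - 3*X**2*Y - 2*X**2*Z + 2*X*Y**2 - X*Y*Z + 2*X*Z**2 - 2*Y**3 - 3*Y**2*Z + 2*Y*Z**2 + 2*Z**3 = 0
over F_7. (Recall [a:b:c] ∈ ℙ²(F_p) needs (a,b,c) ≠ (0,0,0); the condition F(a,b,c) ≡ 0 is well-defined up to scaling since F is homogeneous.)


F(6,0,0) ≡ 3 (mod 7); P is NOT on the curve.

Evaluate F(6, 0, 0) term-by-term (mod 7).
  -3*X**3 ↦ -3·216·1·1 = -648
  -3*X**2*Y ↦ -3·36·0·1 = 0
  -2*X**2*Z ↦ -2·36·1·0 = 0
  2*X*Y**2 ↦ 2·6·0·1 = 0
  -X*Y*Z ↦ -1·6·0·0 = 0
  2*X*Z**2 ↦ 2·6·1·0 = 0
  -2*Y**3 ↦ -2·1·0·1 = 0
  -3*Y**2*Z ↦ -3·1·0·0 = 0
  2*Y*Z**2 ↦ 2·1·0·0 = 0
  2*Z**3 ↦ 2·1·1·0 = 0
Sum: F(6, 0, 0) = (-648) + (0) + (0) + (0) + (0) + (0) + (0) + (0) + (0) + (0) = -648.
Reducing mod 7: -648 ≡ 3 (mod 7).
Since F(a, b, c) ≡ 3 ≠ 0 (mod 7), P does NOT lie on the curve.


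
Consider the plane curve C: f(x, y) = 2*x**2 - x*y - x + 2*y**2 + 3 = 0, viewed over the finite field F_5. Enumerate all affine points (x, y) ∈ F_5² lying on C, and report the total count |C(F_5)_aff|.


Affine F_5-points: {(0, 1), (0, 4), (1, 1), (1, 2), (3, 2)}; count = 5.

For each of the 25 pairs (x, y) ∈ F_5², evaluate f(x, y) mod 5. Record the zeros.
  x = 0: [0↦3, 1↦0, 2↦1, 3↦1, 4↦0]  zeros at y ∈ {1, 4}
  x = 1: [0↦4, 1↦0, 2↦0, 3↦4, 4↦2]  zeros at y ∈ {1, 2}
  x = 2: [0↦4, 1↦4, 2↦3, 3↦1, 4↦3]  zeros at y ∈ ∅
  x = 3: [0↦3, 1↦2, 2↦0, 3↦2, 4↦3]  zeros at y ∈ {2}
  x = 4: [0↦1, 1↦4, 2↦1, 3↦2, 4↦2]  zeros at y ∈ ∅
Collecting zeros: affine points = {(0, 1), (0, 4), (1, 1), (1, 2), (3, 2)}.
Total count |C(F_5)_aff| = 5.


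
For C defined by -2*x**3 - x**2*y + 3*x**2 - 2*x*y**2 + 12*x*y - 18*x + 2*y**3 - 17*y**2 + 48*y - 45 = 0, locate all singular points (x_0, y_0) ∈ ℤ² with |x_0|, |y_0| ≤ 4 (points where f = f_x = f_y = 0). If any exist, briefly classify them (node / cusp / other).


Singular points: {(0, 3)}; classification: cusp.

Compute partial derivatives:
  f_x = -6*x**2 - 2*x*y + 6*x - 2*y**2 + 12*y - 18.
  f_y = -x**2 - 4*x*y + 12*x + 6*y**2 - 34*y + 48.
Scan x_0 ∈ {−4, ..., 4}. For each x_0, f_y(x_0, y) is a polynomial in y; find its integer roots y ∈ {−4, ..., 4}, then test f_x and f at those candidates.
  x = -4: f_y(-4, y) = 6*y**2 - 18*y - 16; no integer root y with |y| ≤ 4.
  x = -3: f_y(-3, y) = 6*y**2 - 22*y + 3; no integer root y with |y| ≤ 4.
  x = -2: f_y(-2, y) = 6*y**2 - 26*y + 20; vanishes at y ∈ {1}. (-2, 1): f_x = -40 ≠ 0.
  x = -1: f_y(-1, y) = 6*y**2 - 30*y + 35; no integer root y with |y| ≤ 4.
  x = 0: f_y(0, y) = 6*y**2 - 34*y + 48; vanishes at y ∈ {3}. (0, 3): f_x = 0, f = 0 — SINGULAR.
  x = 1: f_y(1, y) = 6*y**2 - 38*y + 59; no integer root y with |y| ≤ 4.
  x = 2: f_y(2, y) = 6*y**2 - 42*y + 68; no integer root y with |y| ≤ 4.
  x = 3: f_y(3, y) = 6*y**2 - 46*y + 75; no integer root y with |y| ≤ 4.
  x = 4: f_y(4, y) = 6*y**2 - 50*y + 80; no integer root y with |y| ≤ 4.
Only singular point on the grid: (0, 3).
Classify: substitute x = 0 + u, y = 3 + v and expand: f = -2*u**3 - u**2*v - 2*u*v**2 + 2*v**3 + v**2.
No constant or linear terms (consistent with a singular point). Quadratic part: v**2. Cubic part: -2*u**3 - u**2*v - 2*u*v**2 + 2*v**3.
The quadratic part v**2 is a perfect square, so there is a single (double) tangent line v = 0, i.e. y = 3. Restricting the cubic part to that line (v = 0) leaves -2*u**3 ≠ 0, so f is not divisible by v and the branch is v² ≈ 2*u**3 to lowest order — this is a cusp.
Classification: cusp.


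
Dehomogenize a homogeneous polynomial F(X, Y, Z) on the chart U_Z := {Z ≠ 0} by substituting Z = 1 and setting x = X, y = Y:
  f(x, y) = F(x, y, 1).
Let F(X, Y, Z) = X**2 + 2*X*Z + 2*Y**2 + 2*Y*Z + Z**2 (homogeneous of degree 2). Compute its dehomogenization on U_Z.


f(x, y) = x**2 + 2*x + 2*y**2 + 2*y + 1

On U_Z we set Z = 1. Each monomial c·X^i·Y^j·Z^k in F becomes c·x^i·y^j·1^k = c·x^i·y^j.
Substituting Z = 1: F(X, Y, 1) = x**2 + 2*x + 2*y**2 + 2*y + 1.
Note: deg(f) ≤ deg(F) = 2; strict inequality happens when F is divisible by Z (lost terms).


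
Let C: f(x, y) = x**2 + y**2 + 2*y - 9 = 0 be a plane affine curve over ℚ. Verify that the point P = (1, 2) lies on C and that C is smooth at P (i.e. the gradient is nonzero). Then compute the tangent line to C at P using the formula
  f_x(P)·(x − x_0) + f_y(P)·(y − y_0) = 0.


Tangent line at P: 2*x + 6*y - 14 = 0.

Step 1: f(1, 2) = 0, so P lies on C.
Step 2: partial derivatives
  f_x(x, y) = 2*x, f_y(x, y) = 2*y + 2.
  f_x(P) = 2, f_y(P) = 6 (gradient nonzero, so P is smooth).
Step 3: tangent line at P: 2·(x − 1) + 6·(y − 2) = 0.
Expanding: 2*x + 6*y - 14 = 0.


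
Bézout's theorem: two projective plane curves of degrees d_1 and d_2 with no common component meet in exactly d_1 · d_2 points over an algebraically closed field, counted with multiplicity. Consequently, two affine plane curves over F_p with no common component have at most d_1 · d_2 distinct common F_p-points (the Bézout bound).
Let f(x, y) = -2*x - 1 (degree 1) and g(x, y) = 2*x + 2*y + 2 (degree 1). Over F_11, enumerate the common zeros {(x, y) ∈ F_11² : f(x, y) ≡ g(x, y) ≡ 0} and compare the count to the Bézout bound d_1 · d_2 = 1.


Common zeros: {(5, 5)}; count = 1; Bézout bound = 1.

deg(f) = 1, deg(g) = 1, so Bézout bound = 1.
Scan x ∈ F_11. For each x, list the y ∈ F_11 with f(x, y) ≡ 0 and those with g(x, y) ≡ 0 (mod 11); the common zeros in that column are the intersection.
  x = 0: f ≡ 0 at y ∈ ∅; g ≡ 0 at y ∈ {10}; common: ∅.
  x = 1: f ≡ 0 at y ∈ ∅; g ≡ 0 at y ∈ {9}; common: ∅.
  x = 2: f ≡ 0 at y ∈ ∅; g ≡ 0 at y ∈ {8}; common: ∅.
  x = 3: f ≡ 0 at y ∈ ∅; g ≡ 0 at y ∈ {7}; common: ∅.
  x = 4: f ≡ 0 at y ∈ ∅; g ≡ 0 at y ∈ {6}; common: ∅.
  x = 5: f ≡ 0 at y ∈ {0, 1, 2, 3, 4, 5, 6, 7, 8, 9, 10}; g ≡ 0 at y ∈ {5}; common: {5}.
  x = 6: f ≡ 0 at y ∈ ∅; g ≡ 0 at y ∈ {4}; common: ∅.
  x = 7: f ≡ 0 at y ∈ ∅; g ≡ 0 at y ∈ {3}; common: ∅.
  x = 8: f ≡ 0 at y ∈ ∅; g ≡ 0 at y ∈ {2}; common: ∅.
  x = 9: f ≡ 0 at y ∈ ∅; g ≡ 0 at y ∈ {1}; common: ∅.
  x = 10: f ≡ 0 at y ∈ ∅; g ≡ 0 at y ∈ {0}; common: ∅.
Collecting: common zeros = {(5, 5)}, so the count is 1.
Comparison with the Bézout bound: 1 ≤ 1 = deg(f)·deg(g), as expected for curves with no common component (the bound is attained).


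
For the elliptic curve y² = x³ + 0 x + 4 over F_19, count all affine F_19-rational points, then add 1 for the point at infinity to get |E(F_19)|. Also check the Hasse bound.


Affine points = {(0, 2), (0, 17), (1, 9), (1, 10), (4, 7), (4, 12), (6, 7), (6, 12), (7, 9), (7, 10), (9, 7), (9, 12), (10, 4), (10, 15), (11, 9), (11, 10), (13, 4), (13, 15), (15, 4), (15, 15)}; affine count = 20; |E(F_19)| = 21.

Discriminant check: Δ ∝ 4a³ + 27b² = 4·0³ + 27·4² = 4·0 + 27·16 ≡ 14 (mod 19). Nonzero ⇒ E is nonsingular.
For each x ∈ F_19, compute rhs = x³ + 0·x + 4 mod 19, then count y ∈ F_19 with y² ≡ rhs.
  x = 0: rhs = 4, matching y values: 2, 17 (2 points).
  x = 1: rhs = 5, matching y values: 9, 10 (2 points).
  x = 2: rhs = 12, matching y values: none (0 points).
  x = 3: rhs = 12, matching y values: none (0 points).
  x = 4: rhs = 11, matching y values: 7, 12 (2 points).
  x = 5: rhs = 15, matching y values: none (0 points).
  x = 6: rhs = 11, matching y values: 7, 12 (2 points).
  x = 7: rhs = 5, matching y values: 9, 10 (2 points).
  x = 8: rhs = 3, matching y values: none (0 points).
  x = 9: rhs = 11, matching y values: 7, 12 (2 points).
  x = 10: rhs = 16, matching y values: 4, 15 (2 points).
  x = 11: rhs = 5, matching y values: 9, 10 (2 points).
  x = 12: rhs = 3, matching y values: none (0 points).
  x = 13: rhs = 16, matching y values: 4, 15 (2 points).
  x = 14: rhs = 12, matching y values: none (0 points).
  x = 15: rhs = 16, matching y values: 4, 15 (2 points).
  x = 16: rhs = 15, matching y values: none (0 points).
  x = 17: rhs = 15, matching y values: none (0 points).
  x = 18: rhs = 3, matching y values: none (0 points).
Total affine count: 20.
Full point count |E(F_19)| = 20 + 1 = 21.
Hasse bound: |21 − (19+1)| = |1| = 1 ≤ 2√19 ≈ 8.7178 ✓.


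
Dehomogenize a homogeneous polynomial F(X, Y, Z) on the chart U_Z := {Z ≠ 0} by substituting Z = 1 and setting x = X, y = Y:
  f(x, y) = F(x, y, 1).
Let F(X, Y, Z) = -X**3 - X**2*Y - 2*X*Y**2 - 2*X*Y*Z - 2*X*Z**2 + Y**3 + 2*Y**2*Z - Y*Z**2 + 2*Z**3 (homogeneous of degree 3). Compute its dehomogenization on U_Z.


f(x, y) = -x**3 - x**2*y - 2*x*y**2 - 2*x*y - 2*x + y**3 + 2*y**2 - y + 2

On U_Z we set Z = 1. Each monomial c·X^i·Y^j·Z^k in F becomes c·x^i·y^j·1^k = c·x^i·y^j.
Substituting Z = 1: F(X, Y, 1) = -x**3 - x**2*y - 2*x*y**2 - 2*x*y - 2*x + y**3 + 2*y**2 - y + 2.
Note: deg(f) ≤ deg(F) = 3; strict inequality happens when F is divisible by Z (lost terms).


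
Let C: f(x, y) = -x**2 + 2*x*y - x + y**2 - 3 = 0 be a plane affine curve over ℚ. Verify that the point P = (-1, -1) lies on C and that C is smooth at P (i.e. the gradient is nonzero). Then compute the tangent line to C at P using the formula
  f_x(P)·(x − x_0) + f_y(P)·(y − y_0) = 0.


Tangent line at P: -x - 4*y - 5 = 0.

Step 1: f(-1, -1) = 0, so P lies on C.
Step 2: partial derivatives
  f_x(x, y) = -2*x + 2*y - 1, f_y(x, y) = 2*x + 2*y.
  f_x(P) = -1, f_y(P) = -4 (gradient nonzero, so P is smooth).
Step 3: tangent line at P: -1·(x − -1) + -4·(y − -1) = 0.
Expanding: -x - 4*y - 5 = 0.


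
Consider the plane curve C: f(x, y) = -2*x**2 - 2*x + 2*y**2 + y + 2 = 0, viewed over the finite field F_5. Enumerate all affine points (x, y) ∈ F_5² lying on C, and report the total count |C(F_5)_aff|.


Affine F_5-points: {(0, 1), (2, 0), (2, 2), (4, 1)}; count = 4.

For each of the 25 pairs (x, y) ∈ F_5², evaluate f(x, y) mod 5. Record the zeros.
  x = 0: [0↦2, 1↦0, 2↦2, 3↦3, 4↦3]  zeros at y ∈ {1}
  x = 1: [0↦3, 1↦1, 2↦3, 3↦4, 4↦4]  zeros at y ∈ ∅
  x = 2: [0↦0, 1↦3, 2↦0, 3↦1, 4↦1]  zeros at y ∈ {0, 2}
  x = 3: [0↦3, 1↦1, 2↦3, 3↦4, 4↦4]  zeros at y ∈ ∅
  x = 4: [0↦2, 1↦0, 2↦2, 3↦3, 4↦3]  zeros at y ∈ {1}
Collecting zeros: affine points = {(0, 1), (2, 0), (2, 2), (4, 1)}.
Total count |C(F_5)_aff| = 4.


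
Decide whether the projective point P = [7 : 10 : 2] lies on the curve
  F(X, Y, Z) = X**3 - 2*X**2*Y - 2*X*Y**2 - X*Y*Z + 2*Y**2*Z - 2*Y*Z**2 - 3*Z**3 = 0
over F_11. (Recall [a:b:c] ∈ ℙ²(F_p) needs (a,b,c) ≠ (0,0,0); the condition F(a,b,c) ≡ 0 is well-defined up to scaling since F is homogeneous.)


F(7,10,2) ≡ 0 (mod 11); P is on the curve.

Evaluate F(7, 10, 2) term-by-term (mod 11).
  X**3 ↦ 1·343·1·1 = 343
  -2*X**2*Y ↦ -2·49·10·1 = -980
  -2*X*Y**2 ↦ -2·7·100·1 = -1400
  -X*Y*Z ↦ -1·7·10·2 = -140
  2*Y**2*Z ↦ 2·1·100·2 = 400
  -2*Y*Z**2 ↦ -2·1·10·4 = -80
  -3*Z**3 ↦ -3·1·1·8 = -24
Sum: F(7, 10, 2) = (343) + (-980) + (-1400) + (-140) + (400) + (-80) + (-24) = -1881.
Reducing mod 11: -1881 ≡ 0 (mod 11).
Since F(a, b, c) ≡ 0 (mod 11), P lies on the curve.


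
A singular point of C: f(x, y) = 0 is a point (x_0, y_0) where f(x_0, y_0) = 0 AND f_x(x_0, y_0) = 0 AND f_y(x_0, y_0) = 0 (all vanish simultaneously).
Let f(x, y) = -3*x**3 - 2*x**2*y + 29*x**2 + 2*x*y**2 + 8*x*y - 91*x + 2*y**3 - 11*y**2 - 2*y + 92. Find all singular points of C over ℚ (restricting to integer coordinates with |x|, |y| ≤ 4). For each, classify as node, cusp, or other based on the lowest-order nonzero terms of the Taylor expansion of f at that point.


Singular points: {(3, 1)}; classification: cusp.

Compute partial derivatives:
  f_x = -9*x**2 - 4*x*y + 58*x + 2*y**2 + 8*y - 91.
  f_y = -2*x**2 + 4*x*y + 8*x + 6*y**2 - 22*y - 2.
Scan x_0 ∈ {−4, ..., 4}. For each x_0, f_y(x_0, y) is a polynomial in y; find its integer roots y ∈ {−4, ..., 4}, then test f_x and f at those candidates.
  x = -4: f_y(-4, y) = 6*y**2 - 38*y - 66; no integer root y with |y| ≤ 4.
  x = -3: f_y(-3, y) = 6*y**2 - 34*y - 44; no integer root y with |y| ≤ 4.
  x = -2: f_y(-2, y) = 6*y**2 - 30*y - 26; no integer root y with |y| ≤ 4.
  x = -1: f_y(-1, y) = 6*y**2 - 26*y - 12; no integer root y with |y| ≤ 4.
  x = 0: f_y(0, y) = 6*y**2 - 22*y - 2; no integer root y with |y| ≤ 4.
  x = 1: f_y(1, y) = 6*y**2 - 18*y + 4; no integer root y with |y| ≤ 4.
  x = 2: f_y(2, y) = 6*y**2 - 14*y + 6; no integer root y with |y| ≤ 4.
  x = 3: f_y(3, y) = 6*y**2 - 10*y + 4; vanishes at y ∈ {1}. (3, 1): f_x = 0, f = 0 — SINGULAR.
  x = 4: f_y(4, y) = 6*y**2 - 6*y - 2; no integer root y with |y| ≤ 4.
Only singular point on the grid: (3, 1).
Classify: substitute x = 3 + u, y = 1 + v and expand: f = -3*u**3 - 2*u**2*v + 2*u*v**2 + 2*v**3 + v**2.
No constant or linear terms (consistent with a singular point). Quadratic part: v**2. Cubic part: -3*u**3 - 2*u**2*v + 2*u*v**2 + 2*v**3.
The quadratic part v**2 is a perfect square, so there is a single (double) tangent line v = 0, i.e. y = 1. Restricting the cubic part to that line (v = 0) leaves -3*u**3 ≠ 0, so f is not divisible by v and the branch is v² ≈ 3*u**3 to lowest order — this is a cusp.
Classification: cusp.


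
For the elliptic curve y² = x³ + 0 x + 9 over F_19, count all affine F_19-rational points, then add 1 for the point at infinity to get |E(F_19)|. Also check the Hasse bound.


Affine points = {(0, 3), (0, 16), (2, 6), (2, 13), (3, 6), (3, 13), (4, 4), (4, 15), (5, 1), (5, 18), (6, 4), (6, 15), (9, 4), (9, 15), (14, 6), (14, 13), (16, 1), (16, 18), (17, 1), (17, 18)}; affine count = 20; |E(F_19)| = 21.

Discriminant check: Δ ∝ 4a³ + 27b² = 4·0³ + 27·9² = 4·0 + 27·81 ≡ 2 (mod 19). Nonzero ⇒ E is nonsingular.
For each x ∈ F_19, compute rhs = x³ + 0·x + 9 mod 19, then count y ∈ F_19 with y² ≡ rhs.
  x = 0: rhs = 9, matching y values: 3, 16 (2 points).
  x = 1: rhs = 10, matching y values: none (0 points).
  x = 2: rhs = 17, matching y values: 6, 13 (2 points).
  x = 3: rhs = 17, matching y values: 6, 13 (2 points).
  x = 4: rhs = 16, matching y values: 4, 15 (2 points).
  x = 5: rhs = 1, matching y values: 1, 18 (2 points).
  x = 6: rhs = 16, matching y values: 4, 15 (2 points).
  x = 7: rhs = 10, matching y values: none (0 points).
  x = 8: rhs = 8, matching y values: none (0 points).
  x = 9: rhs = 16, matching y values: 4, 15 (2 points).
  x = 10: rhs = 2, matching y values: none (0 points).
  x = 11: rhs = 10, matching y values: none (0 points).
  x = 12: rhs = 8, matching y values: none (0 points).
  x = 13: rhs = 2, matching y values: none (0 points).
  x = 14: rhs = 17, matching y values: 6, 13 (2 points).
  x = 15: rhs = 2, matching y values: none (0 points).
  x = 16: rhs = 1, matching y values: 1, 18 (2 points).
  x = 17: rhs = 1, matching y values: 1, 18 (2 points).
  x = 18: rhs = 8, matching y values: none (0 points).
Total affine count: 20.
Full point count |E(F_19)| = 20 + 1 = 21.
Hasse bound: |21 − (19+1)| = |1| = 1 ≤ 2√19 ≈ 8.7178 ✓.


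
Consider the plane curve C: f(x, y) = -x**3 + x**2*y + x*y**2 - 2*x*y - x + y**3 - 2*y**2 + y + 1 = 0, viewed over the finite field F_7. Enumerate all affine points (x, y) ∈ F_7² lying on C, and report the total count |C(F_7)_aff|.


Affine F_7-points: {(2, 1), (2, 3), (5, 2), (6, 2), (6, 4)}; count = 5.

For each of the 49 pairs (x, y) ∈ F_7², evaluate f(x, y) mod 7. Record the zeros.
  x = 0: [0↦1, 1↦1, 2↦3, 3↦6, 4↦2, 5↦4, 6↦4]  zeros at y ∈ ∅
  x = 1: [0↦6, 1↦6, 2↦3, 3↦3, 4↦5, 5↦1, 6↦4]  zeros at y ∈ ∅
  x = 2: [0↦5, 1↦0, 2↦1, 3↦0, 4↦3, 5↦2, 6↦3]  zeros at y ∈ {1, 3}
  x = 3: [0↦6, 1↦5, 2↦5, 3↦5, 4↦4, 5↦1, 6↦2]  zeros at y ∈ ∅
  x = 4: [0↦3, 1↦1, 2↦2, 3↦5, 4↦2, 5↦6, 6↦2]  zeros at y ∈ ∅
  x = 5: [0↦4, 1↦3, 2↦0, 3↦1, 4↦5, 5↦4, 6↦4]  zeros at y ∈ {2}
  x = 6: [0↦3, 1↦5, 2↦0, 3↦1, 4↦0, 5↦3, 6↦2]  zeros at y ∈ {2, 4}
Collecting zeros: affine points = {(2, 1), (2, 3), (5, 2), (6, 2), (6, 4)}.
Total count |C(F_7)_aff| = 5.


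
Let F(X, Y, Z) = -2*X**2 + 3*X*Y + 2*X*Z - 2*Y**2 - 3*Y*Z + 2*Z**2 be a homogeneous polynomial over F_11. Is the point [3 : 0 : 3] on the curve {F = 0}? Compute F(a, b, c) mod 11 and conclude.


F(3,0,3) ≡ 7 (mod 11); P is NOT on the curve.

Evaluate F(3, 0, 3) term-by-term (mod 11).
  -2*X**2 ↦ -2·9·1·1 = -18
  3*X*Y ↦ 3·3·0·1 = 0
  2*X*Z ↦ 2·3·1·3 = 18
  -2*Y**2 ↦ -2·1·0·1 = 0
  -3*Y*Z ↦ -3·1·0·3 = 0
  2*Z**2 ↦ 2·1·1·9 = 18
Sum: F(3, 0, 3) = (-18) + (0) + (18) + (0) + (0) + (18) = 18.
Reducing mod 11: 18 ≡ 7 (mod 11).
Since F(a, b, c) ≡ 7 ≠ 0 (mod 11), P does NOT lie on the curve.


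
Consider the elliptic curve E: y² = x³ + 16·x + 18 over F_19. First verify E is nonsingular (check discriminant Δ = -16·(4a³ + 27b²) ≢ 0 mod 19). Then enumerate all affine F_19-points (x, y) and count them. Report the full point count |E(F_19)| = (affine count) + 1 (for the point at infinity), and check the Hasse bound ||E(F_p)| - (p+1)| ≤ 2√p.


Affine points = {(1, 4), (1, 15), (2, 1), (2, 18), (3, 6), (3, 13), (6, 8), (6, 11), (7, 6), (7, 13), (9, 6), (9, 13), (10, 0), (11, 9), (11, 10), (12, 0), (15, 2), (15, 17), (16, 0), (17, 4), (17, 15), (18, 1), (18, 18)}; affine count = 23; |E(F_19)| = 24.

Discriminant check: Δ ∝ 4a³ + 27b² = 4·16³ + 27·18² = 4·4096 + 27·324 ≡ 14 (mod 19). Nonzero ⇒ E is nonsingular.
For each x ∈ F_19, compute rhs = x³ + 16·x + 18 mod 19, then count y ∈ F_19 with y² ≡ rhs.
  x = 0: rhs = 18, matching y values: none (0 points).
  x = 1: rhs = 16, matching y values: 4, 15 (2 points).
  x = 2: rhs = 1, matching y values: 1, 18 (2 points).
  x = 3: rhs = 17, matching y values: 6, 13 (2 points).
  x = 4: rhs = 13, matching y values: none (0 points).
  x = 5: rhs = 14, matching y values: none (0 points).
  x = 6: rhs = 7, matching y values: 8, 11 (2 points).
  x = 7: rhs = 17, matching y values: 6, 13 (2 points).
  x = 8: rhs = 12, matching y values: none (0 points).
  x = 9: rhs = 17, matching y values: 6, 13 (2 points).
  x = 10: rhs = 0, matching y values: 0 (1 points).
  x = 11: rhs = 5, matching y values: 9, 10 (2 points).
  x = 12: rhs = 0, matching y values: 0 (1 points).
  x = 13: rhs = 10, matching y values: none (0 points).
  x = 14: rhs = 3, matching y values: none (0 points).
  x = 15: rhs = 4, matching y values: 2, 17 (2 points).
  x = 16: rhs = 0, matching y values: 0 (1 points).
  x = 17: rhs = 16, matching y values: 4, 15 (2 points).
  x = 18: rhs = 1, matching y values: 1, 18 (2 points).
Total affine count: 23.
Full point count |E(F_19)| = 23 + 1 = 24.
Hasse bound: |24 − (19+1)| = |4| = 4 ≤ 2√19 ≈ 8.7178 ✓.


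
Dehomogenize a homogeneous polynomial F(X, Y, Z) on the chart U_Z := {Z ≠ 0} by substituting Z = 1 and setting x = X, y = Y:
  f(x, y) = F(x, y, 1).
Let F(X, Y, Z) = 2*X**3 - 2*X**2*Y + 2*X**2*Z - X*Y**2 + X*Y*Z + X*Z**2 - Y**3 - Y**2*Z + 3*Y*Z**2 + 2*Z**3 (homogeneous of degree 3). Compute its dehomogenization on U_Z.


f(x, y) = 2*x**3 - 2*x**2*y + 2*x**2 - x*y**2 + x*y + x - y**3 - y**2 + 3*y + 2

On U_Z we set Z = 1. Each monomial c·X^i·Y^j·Z^k in F becomes c·x^i·y^j·1^k = c·x^i·y^j.
Substituting Z = 1: F(X, Y, 1) = 2*x**3 - 2*x**2*y + 2*x**2 - x*y**2 + x*y + x - y**3 - y**2 + 3*y + 2.
Note: deg(f) ≤ deg(F) = 3; strict inequality happens when F is divisible by Z (lost terms).


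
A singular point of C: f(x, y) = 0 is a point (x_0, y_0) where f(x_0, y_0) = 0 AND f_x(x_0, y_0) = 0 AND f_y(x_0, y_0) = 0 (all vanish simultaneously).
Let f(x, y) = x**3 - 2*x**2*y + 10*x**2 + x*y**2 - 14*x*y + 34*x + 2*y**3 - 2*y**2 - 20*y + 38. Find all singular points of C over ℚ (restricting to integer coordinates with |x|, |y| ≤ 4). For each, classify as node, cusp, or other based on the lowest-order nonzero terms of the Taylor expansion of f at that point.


Singular points: {(-3, 1)}; classification: node.

Compute partial derivatives:
  f_x = 3*x**2 - 4*x*y + 20*x + y**2 - 14*y + 34.
  f_y = -2*x**2 + 2*x*y - 14*x + 6*y**2 - 4*y - 20.
Scan x_0 ∈ {−4, ..., 4}. For each x_0, f_y(x_0, y) is a polynomial in y; find its integer roots y ∈ {−4, ..., 4}, then test f_x and f at those candidates.
  x = -4: f_y(-4, y) = 6*y**2 - 12*y + 4; no integer root y with |y| ≤ 4.
  x = -3: f_y(-3, y) = 6*y**2 - 10*y + 4; vanishes at y ∈ {1}. (-3, 1): f_x = 0, f = 0 — SINGULAR.
  x = -2: f_y(-2, y) = 6*y**2 - 8*y; vanishes at y ∈ {0}. (-2, 0): f_x = 6 ≠ 0.
  x = -1: f_y(-1, y) = 6*y**2 - 6*y - 8; no integer root y with |y| ≤ 4.
  x = 0: f_y(0, y) = 6*y**2 - 4*y - 20; no integer root y with |y| ≤ 4.
  x = 1: f_y(1, y) = 6*y**2 - 2*y - 36; no integer root y with |y| ≤ 4.
  x = 2: f_y(2, y) = 6*y**2 - 56; no integer root y with |y| ≤ 4.
  x = 3: f_y(3, y) = 6*y**2 + 2*y - 80; no integer root y with |y| ≤ 4.
  x = 4: f_y(4, y) = 6*y**2 + 4*y - 108; no integer root y with |y| ≤ 4.
Only singular point on the grid: (-3, 1).
Classify: substitute x = -3 + u, y = 1 + v and expand: f = u**3 - 2*u**2*v - u**2 + u*v**2 + 2*v**3 + v**2.
No constant or linear terms (consistent with a singular point). Quadratic part: -u**2 + v**2. Cubic part: u**3 - 2*u**2*v + u*v**2 + 2*v**3.
The quadratic part v**2 - u**2 = (v − u)(v + u) splits into two distinct linear factors, so there are two distinct tangent lines y − 1 = ±(x − -3) — this is a node (ordinary double point).
Classification: node.


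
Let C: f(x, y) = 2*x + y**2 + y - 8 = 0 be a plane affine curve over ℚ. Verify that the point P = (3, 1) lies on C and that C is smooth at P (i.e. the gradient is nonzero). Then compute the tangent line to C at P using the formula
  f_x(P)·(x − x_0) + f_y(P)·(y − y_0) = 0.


Tangent line at P: 2*x + 3*y - 9 = 0.

Step 1: f(3, 1) = 0, so P lies on C.
Step 2: partial derivatives
  f_x(x, y) = 2, f_y(x, y) = 2*y + 1.
  f_x(P) = 2, f_y(P) = 3 (gradient nonzero, so P is smooth).
Step 3: tangent line at P: 2·(x − 3) + 3·(y − 1) = 0.
Expanding: 2*x + 3*y - 9 = 0.


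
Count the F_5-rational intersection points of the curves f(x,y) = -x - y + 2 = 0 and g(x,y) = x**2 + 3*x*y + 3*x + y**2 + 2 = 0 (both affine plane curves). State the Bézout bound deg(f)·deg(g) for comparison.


Common zeros: {(1, 1), (4, 3)}; count = 2; Bézout bound = 2.

deg(f) = 1, deg(g) = 2, so Bézout bound = 2.
Scan x ∈ F_5. For each x, list the y ∈ F_5 with f(x, y) ≡ 0 and those with g(x, y) ≡ 0 (mod 5); the common zeros in that column are the intersection.
  x = 0: f ≡ 0 at y ∈ {2}; g ≡ 0 at y ∈ ∅; common: ∅.
  x = 1: f ≡ 0 at y ∈ {1}; g ≡ 0 at y ∈ {1}; common: {1}.
  x = 2: f ≡ 0 at y ∈ {0}; g ≡ 0 at y ∈ ∅; common: ∅.
  x = 3: f ≡ 0 at y ∈ {4}; g ≡ 0 at y ∈ {0, 1}; common: ∅.
  x = 4: f ≡ 0 at y ∈ {3}; g ≡ 0 at y ∈ {0, 3}; common: {3}.
Collecting: common zeros = {(1, 1), (4, 3)}, so the count is 2.
Comparison with the Bézout bound: 2 ≤ 2 = deg(f)·deg(g), as expected for curves with no common component (the bound is attained).


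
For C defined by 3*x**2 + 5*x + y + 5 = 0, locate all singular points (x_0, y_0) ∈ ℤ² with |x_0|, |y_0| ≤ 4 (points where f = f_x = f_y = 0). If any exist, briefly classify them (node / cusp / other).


No singular points in the scanned grid; C is smooth there.

Compute partial derivatives:
  f_x = 6*x + 5.
  f_y = 1.
f_y = 1 is a nonzero constant, so f_y never vanishes: no point (x, y) can satisfy f = f_x = f_y = 0. In particular no (x, y) ∈ {−4, ..., 4}² is singular; the curve is smooth.


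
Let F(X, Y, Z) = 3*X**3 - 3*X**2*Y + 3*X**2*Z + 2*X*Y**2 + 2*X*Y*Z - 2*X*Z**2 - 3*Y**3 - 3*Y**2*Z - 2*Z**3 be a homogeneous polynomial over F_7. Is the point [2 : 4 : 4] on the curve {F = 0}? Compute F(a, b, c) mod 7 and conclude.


F(2,4,4) ≡ 3 (mod 7); P is NOT on the curve.

Evaluate F(2, 4, 4) term-by-term (mod 7).
  3*X**3 ↦ 3·8·1·1 = 24
  -3*X**2*Y ↦ -3·4·4·1 = -48
  3*X**2*Z ↦ 3·4·1·4 = 48
  2*X*Y**2 ↦ 2·2·16·1 = 64
  2*X*Y*Z ↦ 2·2·4·4 = 64
  -2*X*Z**2 ↦ -2·2·1·16 = -64
  -3*Y**3 ↦ -3·1·64·1 = -192
  -3*Y**2*Z ↦ -3·1·16·4 = -192
  -2*Z**3 ↦ -2·1·1·64 = -128
Sum: F(2, 4, 4) = (24) + (-48) + (48) + (64) + (64) + (-64) + (-192) + (-192) + (-128) = -424.
Reducing mod 7: -424 ≡ 3 (mod 7).
Since F(a, b, c) ≡ 3 ≠ 0 (mod 7), P does NOT lie on the curve.


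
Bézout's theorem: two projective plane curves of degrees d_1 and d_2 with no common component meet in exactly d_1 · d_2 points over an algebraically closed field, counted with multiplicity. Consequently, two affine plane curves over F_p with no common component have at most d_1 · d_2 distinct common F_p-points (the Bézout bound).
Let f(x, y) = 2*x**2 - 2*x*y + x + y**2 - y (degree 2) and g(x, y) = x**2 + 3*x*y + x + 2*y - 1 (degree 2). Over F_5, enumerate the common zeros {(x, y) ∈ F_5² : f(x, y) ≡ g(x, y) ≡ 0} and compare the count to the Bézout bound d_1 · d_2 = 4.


Common zeros: {(2, 0)}; count = 1; Bézout bound = 4.

deg(f) = 2, deg(g) = 2, so Bézout bound = 4.
Scan x ∈ F_5. For each x, list the y ∈ F_5 with f(x, y) ≡ 0 and those with g(x, y) ≡ 0 (mod 5); the common zeros in that column are the intersection.
  x = 0: f ≡ 0 at y ∈ {0, 1}; g ≡ 0 at y ∈ {3}; common: ∅.
  x = 1: f ≡ 0 at y ∈ ∅; g ≡ 0 at y ∈ ∅; common: ∅.
  x = 2: f ≡ 0 at y ∈ {0}; g ≡ 0 at y ∈ {0}; common: {0}.
  x = 3: f ≡ 0 at y ∈ {1}; g ≡ 0 at y ∈ {4}; common: ∅.
  x = 4: f ≡ 0 at y ∈ ∅; g ≡ 0 at y ∈ {4}; common: ∅.
Collecting: common zeros = {(2, 0)}, so the count is 1.
Comparison with the Bézout bound: 1 ≤ 4 = deg(f)·deg(g), as expected for curves with no common component (the affine F_5-count falls short of the bound because intersections may lie at infinity, over extension fields, or carry multiplicity).


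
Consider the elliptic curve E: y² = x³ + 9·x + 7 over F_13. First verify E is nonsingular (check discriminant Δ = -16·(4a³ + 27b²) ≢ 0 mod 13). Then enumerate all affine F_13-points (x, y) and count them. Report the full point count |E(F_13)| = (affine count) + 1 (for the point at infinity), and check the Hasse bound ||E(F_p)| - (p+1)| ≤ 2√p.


Affine points = {(1, 2), (1, 11), (3, 3), (3, 10), (4, 4), (4, 9), (6, 2), (6, 11), (7, 6), (7, 7), (12, 6), (12, 7)}; affine count = 12; |E(F_13)| = 13.

Discriminant check: Δ ∝ 4a³ + 27b² = 4·9³ + 27·7² = 4·729 + 27·49 ≡ 1 (mod 13). Nonzero ⇒ E is nonsingular.
For each x ∈ F_13, compute rhs = x³ + 9·x + 7 mod 13, then count y ∈ F_13 with y² ≡ rhs.
  x = 0: rhs = 7, matching y values: none (0 points).
  x = 1: rhs = 4, matching y values: 2, 11 (2 points).
  x = 2: rhs = 7, matching y values: none (0 points).
  x = 3: rhs = 9, matching y values: 3, 10 (2 points).
  x = 4: rhs = 3, matching y values: 4, 9 (2 points).
  x = 5: rhs = 8, matching y values: none (0 points).
  x = 6: rhs = 4, matching y values: 2, 11 (2 points).
  x = 7: rhs = 10, matching y values: 6, 7 (2 points).
  x = 8: rhs = 6, matching y values: none (0 points).
  x = 9: rhs = 11, matching y values: none (0 points).
  x = 10: rhs = 5, matching y values: none (0 points).
  x = 11: rhs = 7, matching y values: none (0 points).
  x = 12: rhs = 10, matching y values: 6, 7 (2 points).
Total affine count: 12.
Full point count |E(F_13)| = 12 + 1 = 13.
Hasse bound: |13 − (13+1)| = |-1| = 1 ≤ 2√13 ≈ 7.2111 ✓.


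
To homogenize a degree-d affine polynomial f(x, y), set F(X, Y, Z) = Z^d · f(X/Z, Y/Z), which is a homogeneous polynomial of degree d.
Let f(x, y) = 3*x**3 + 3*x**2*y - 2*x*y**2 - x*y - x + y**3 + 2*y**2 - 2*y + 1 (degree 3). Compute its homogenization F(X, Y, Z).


F(X, Y, Z) = 3*X**3 + 3*X**2*Y - 2*X*Y**2 - X*Y*Z - X*Z**2 + Y**3 + 2*Y**2*Z - 2*Y*Z**2 + Z**3

deg(f) = 3.
Substitute x = X/Z, y = Y/Z into f, then multiply by Z^3.
  monomial 3·x^3·y^0 ↦ 3·X^3·Y^0·Z^0.
  monomial 3·x^2·y^1 ↦ 3·X^2·Y^1·Z^0.
  monomial -2·x^1·y^2 ↦ -2·X^1·Y^2·Z^0.
  monomial -1·x^1·y^1 ↦ -1·X^1·Y^1·Z^1.
  monomial -1·x^1·y^0 ↦ -1·X^1·Y^0·Z^2.
  monomial 1·x^0·y^3 ↦ 1·X^0·Y^3·Z^0.
  monomial 2·x^0·y^2 ↦ 2·X^0·Y^2·Z^1.
  monomial -2·x^0·y^1 ↦ -2·X^0·Y^1·Z^2.
  monomial 1·x^0·y^0 ↦ 1·X^0·Y^0·Z^3.
Collecting: F(X, Y, Z) = 3*X**3 + 3*X**2*Y - 2*X*Y**2 - X*Y*Z - X*Z**2 + Y**3 + 2*Y**2*Z - 2*Y*Z**2 + Z**3.
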